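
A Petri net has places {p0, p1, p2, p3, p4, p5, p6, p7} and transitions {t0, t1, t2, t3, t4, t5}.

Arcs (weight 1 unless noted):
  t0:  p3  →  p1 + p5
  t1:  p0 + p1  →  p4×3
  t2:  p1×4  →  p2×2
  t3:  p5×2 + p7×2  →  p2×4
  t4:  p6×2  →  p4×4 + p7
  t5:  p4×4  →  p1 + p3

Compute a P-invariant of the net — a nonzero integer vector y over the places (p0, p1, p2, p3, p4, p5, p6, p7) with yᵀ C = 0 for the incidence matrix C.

Incidence matrix C (rows=places, cols=transitions):
       t0   t1   t2   t3   t4   t5
   p0   0   -1    0    0    0    0
   p1   1   -1   -4    0    0    1
   p2   0    0    2    4    0    0
   p3  -1    0    0    0    0    1
   p4   0    3    0    0    4   -4
   p5   1    0    0   -2    0    0
   p6   0    0    0    0   -2    0
   p7   0    0    0   -2    1    0

Candidate y = [7, 2, 4, 10, 3, 8, 6, 0]; check y·C column-wise:
  col t0: 7·0 + 2·1 + 4·0 + 10·-1 + 3·0 + 8·1 + 6·0 = 0
  col t1: 7·-1 + 2·-1 + 4·0 + 10·0 + 3·3 + 8·0 + 6·0 = 0
  col t2: 7·0 + 2·-4 + 4·2 + 10·0 + 3·0 + 8·0 + 6·0 = 0
  col t3: 7·0 + 2·0 + 4·4 + 10·0 + 3·0 + 8·-2 + 6·0 + 0·-2 = 0
  col t4: 7·0 + 2·0 + 4·0 + 10·0 + 3·4 + 8·0 + 6·-2 + 0·1 = 0
  col t5: 7·0 + 2·1 + 4·0 + 10·1 + 3·-4 + 8·0 + 6·0 = 0

y = (p0:7, p1:2, p2:4, p3:10, p4:3, p5:8, p6:6, p7:0)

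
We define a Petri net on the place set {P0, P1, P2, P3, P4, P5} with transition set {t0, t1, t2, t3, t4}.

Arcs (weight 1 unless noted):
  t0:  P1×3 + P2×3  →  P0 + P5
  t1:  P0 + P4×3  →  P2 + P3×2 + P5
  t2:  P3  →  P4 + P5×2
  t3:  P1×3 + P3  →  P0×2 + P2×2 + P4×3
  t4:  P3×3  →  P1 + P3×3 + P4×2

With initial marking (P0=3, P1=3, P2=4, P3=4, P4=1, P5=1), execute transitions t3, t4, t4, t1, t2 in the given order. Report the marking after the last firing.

(P0=4, P1=2, P2=7, P3=4, P4=6, P5=4)

step 1: fire t3:  (P0=3, P1=3, P2=4, P3=4, P4=1, P5=1) → (P0=5, P1=0, P2=6, P3=3, P4=4, P5=1)
step 2: fire t4:  (P0=5, P1=0, P2=6, P3=3, P4=4, P5=1) → (P0=5, P1=1, P2=6, P3=3, P4=6, P5=1)
step 3: fire t4:  (P0=5, P1=1, P2=6, P3=3, P4=6, P5=1) → (P0=5, P1=2, P2=6, P3=3, P4=8, P5=1)
step 4: fire t1:  (P0=5, P1=2, P2=6, P3=3, P4=8, P5=1) → (P0=4, P1=2, P2=7, P3=5, P4=5, P5=2)
step 5: fire t2:  (P0=4, P1=2, P2=7, P3=5, P4=5, P5=2) → (P0=4, P1=2, P2=7, P3=4, P4=6, P5=4)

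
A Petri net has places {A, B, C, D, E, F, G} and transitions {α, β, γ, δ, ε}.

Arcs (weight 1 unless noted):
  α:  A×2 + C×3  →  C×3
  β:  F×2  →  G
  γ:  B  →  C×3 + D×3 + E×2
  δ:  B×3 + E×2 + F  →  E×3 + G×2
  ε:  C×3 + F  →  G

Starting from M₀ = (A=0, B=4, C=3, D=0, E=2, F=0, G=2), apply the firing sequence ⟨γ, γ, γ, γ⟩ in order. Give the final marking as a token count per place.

step 1: fire γ:  (A=0, B=4, C=3, D=0, E=2, F=0, G=2) → (A=0, B=3, C=6, D=3, E=4, F=0, G=2)
step 2: fire γ:  (A=0, B=3, C=6, D=3, E=4, F=0, G=2) → (A=0, B=2, C=9, D=6, E=6, F=0, G=2)
step 3: fire γ:  (A=0, B=2, C=9, D=6, E=6, F=0, G=2) → (A=0, B=1, C=12, D=9, E=8, F=0, G=2)
step 4: fire γ:  (A=0, B=1, C=12, D=9, E=8, F=0, G=2) → (A=0, B=0, C=15, D=12, E=10, F=0, G=2)

(A=0, B=0, C=15, D=12, E=10, F=0, G=2)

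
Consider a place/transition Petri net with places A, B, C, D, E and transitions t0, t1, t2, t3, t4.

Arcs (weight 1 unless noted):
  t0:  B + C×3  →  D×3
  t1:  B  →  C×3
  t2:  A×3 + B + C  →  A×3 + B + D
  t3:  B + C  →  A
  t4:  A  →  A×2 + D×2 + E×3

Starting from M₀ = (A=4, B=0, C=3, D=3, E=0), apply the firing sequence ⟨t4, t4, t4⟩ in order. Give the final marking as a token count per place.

(A=7, B=0, C=3, D=9, E=9)

step 1: fire t4:  (A=4, B=0, C=3, D=3, E=0) → (A=5, B=0, C=3, D=5, E=3)
step 2: fire t4:  (A=5, B=0, C=3, D=5, E=3) → (A=6, B=0, C=3, D=7, E=6)
step 3: fire t4:  (A=6, B=0, C=3, D=7, E=6) → (A=7, B=0, C=3, D=9, E=9)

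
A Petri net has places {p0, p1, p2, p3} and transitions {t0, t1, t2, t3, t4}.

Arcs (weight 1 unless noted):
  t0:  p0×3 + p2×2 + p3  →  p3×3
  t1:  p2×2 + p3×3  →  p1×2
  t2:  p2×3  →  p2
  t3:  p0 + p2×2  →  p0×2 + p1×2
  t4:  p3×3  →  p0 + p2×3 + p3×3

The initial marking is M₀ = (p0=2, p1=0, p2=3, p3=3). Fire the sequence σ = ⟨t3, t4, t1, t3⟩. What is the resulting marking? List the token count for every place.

step 1: fire t3:  (p0=2, p1=0, p2=3, p3=3) → (p0=3, p1=2, p2=1, p3=3)
step 2: fire t4:  (p0=3, p1=2, p2=1, p3=3) → (p0=4, p1=2, p2=4, p3=3)
step 3: fire t1:  (p0=4, p1=2, p2=4, p3=3) → (p0=4, p1=4, p2=2, p3=0)
step 4: fire t3:  (p0=4, p1=4, p2=2, p3=0) → (p0=5, p1=6, p2=0, p3=0)

(p0=5, p1=6, p2=0, p3=0)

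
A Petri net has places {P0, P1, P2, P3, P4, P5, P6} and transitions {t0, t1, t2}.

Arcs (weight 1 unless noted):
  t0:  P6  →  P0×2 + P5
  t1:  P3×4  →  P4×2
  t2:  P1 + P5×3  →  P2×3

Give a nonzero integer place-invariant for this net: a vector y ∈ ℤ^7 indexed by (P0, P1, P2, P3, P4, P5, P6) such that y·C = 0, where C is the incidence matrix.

Incidence matrix C (rows=places, cols=transitions):
       t0   t1   t2
   P0   2    0    0
   P1   0    0   -1
   P2   0    0    3
   P3   0   -4    0
   P4   0    2    0
   P5   1    0   -3
   P6  -1    0    0

Candidate y = [0, 3, 1, 0, 0, 0, 0]; check y·C column-wise:
  col t0: 0·2 + 3·0 + 1·0 + 0·1 + 0·-1 = 0
  col t1: 3·0 + 1·0 + 0·-4 + 0·2 = 0
  col t2: 3·-1 + 1·3 + 0·-3 = 0

y = (P0:0, P1:3, P2:1, P3:0, P4:0, P5:0, P6:0)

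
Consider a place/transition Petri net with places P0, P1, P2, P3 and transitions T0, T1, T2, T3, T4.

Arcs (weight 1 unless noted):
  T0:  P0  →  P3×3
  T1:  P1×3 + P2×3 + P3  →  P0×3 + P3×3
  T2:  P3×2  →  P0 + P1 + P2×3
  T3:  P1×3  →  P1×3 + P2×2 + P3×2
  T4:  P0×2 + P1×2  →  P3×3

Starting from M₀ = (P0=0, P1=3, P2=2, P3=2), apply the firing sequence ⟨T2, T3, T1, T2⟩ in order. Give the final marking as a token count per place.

step 1: fire T2:  (P0=0, P1=3, P2=2, P3=2) → (P0=1, P1=4, P2=5, P3=0)
step 2: fire T3:  (P0=1, P1=4, P2=5, P3=0) → (P0=1, P1=4, P2=7, P3=2)
step 3: fire T1:  (P0=1, P1=4, P2=7, P3=2) → (P0=4, P1=1, P2=4, P3=4)
step 4: fire T2:  (P0=4, P1=1, P2=4, P3=4) → (P0=5, P1=2, P2=7, P3=2)

(P0=5, P1=2, P2=7, P3=2)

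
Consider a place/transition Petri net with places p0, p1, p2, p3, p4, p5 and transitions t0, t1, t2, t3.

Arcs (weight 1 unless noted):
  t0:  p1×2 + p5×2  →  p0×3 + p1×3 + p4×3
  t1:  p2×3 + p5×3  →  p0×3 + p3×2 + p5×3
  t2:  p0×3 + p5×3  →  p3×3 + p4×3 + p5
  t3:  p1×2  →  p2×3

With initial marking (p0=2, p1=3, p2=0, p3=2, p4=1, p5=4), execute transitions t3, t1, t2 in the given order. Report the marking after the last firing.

(p0=2, p1=1, p2=0, p3=7, p4=4, p5=2)

step 1: fire t3:  (p0=2, p1=3, p2=0, p3=2, p4=1, p5=4) → (p0=2, p1=1, p2=3, p3=2, p4=1, p5=4)
step 2: fire t1:  (p0=2, p1=1, p2=3, p3=2, p4=1, p5=4) → (p0=5, p1=1, p2=0, p3=4, p4=1, p5=4)
step 3: fire t2:  (p0=5, p1=1, p2=0, p3=4, p4=1, p5=4) → (p0=2, p1=1, p2=0, p3=7, p4=4, p5=2)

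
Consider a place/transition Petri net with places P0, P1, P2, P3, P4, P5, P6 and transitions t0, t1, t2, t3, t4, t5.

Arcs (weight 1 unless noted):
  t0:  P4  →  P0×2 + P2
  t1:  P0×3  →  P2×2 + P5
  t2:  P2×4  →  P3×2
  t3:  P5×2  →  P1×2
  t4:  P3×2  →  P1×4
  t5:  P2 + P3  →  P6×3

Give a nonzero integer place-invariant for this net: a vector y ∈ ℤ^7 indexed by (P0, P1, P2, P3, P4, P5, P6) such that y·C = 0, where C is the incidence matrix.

y = (P0:1, P1:1, P2:1, P3:2, P4:3, P5:1, P6:1)

Incidence matrix C (rows=places, cols=transitions):
       t0   t1   t2   t3   t4   t5
   P0   2   -3    0    0    0    0
   P1   0    0    0    2    4    0
   P2   1    2   -4    0    0   -1
   P3   0    0    2    0   -2   -1
   P4  -1    0    0    0    0    0
   P5   0    1    0   -2    0    0
   P6   0    0    0    0    0    3

Candidate y = [1, 1, 1, 2, 3, 1, 1]; check y·C column-wise:
  col t0: 1·2 + 1·0 + 1·1 + 2·0 + 3·-1 + 1·0 + 1·0 = 0
  col t1: 1·-3 + 1·0 + 1·2 + 2·0 + 3·0 + 1·1 + 1·0 = 0
  col t2: 1·0 + 1·0 + 1·-4 + 2·2 + 3·0 + 1·0 + 1·0 = 0
  col t3: 1·0 + 1·2 + 1·0 + 2·0 + 3·0 + 1·-2 + 1·0 = 0
  col t4: 1·0 + 1·4 + 1·0 + 2·-2 + 3·0 + 1·0 + 1·0 = 0
  col t5: 1·0 + 1·0 + 1·-1 + 2·-1 + 3·0 + 1·0 + 1·3 = 0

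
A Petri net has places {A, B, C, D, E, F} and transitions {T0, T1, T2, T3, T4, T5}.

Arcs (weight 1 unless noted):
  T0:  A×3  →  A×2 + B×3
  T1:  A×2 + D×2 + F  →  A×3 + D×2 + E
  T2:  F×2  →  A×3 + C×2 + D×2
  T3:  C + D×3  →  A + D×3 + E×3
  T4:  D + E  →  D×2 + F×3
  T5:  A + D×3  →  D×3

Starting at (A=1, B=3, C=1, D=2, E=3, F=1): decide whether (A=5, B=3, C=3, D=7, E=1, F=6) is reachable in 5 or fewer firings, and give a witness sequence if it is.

NO — not reachable within 5 firings

depth 0: 1 marking
depth 1: 2 markings reached so far
depth 2: 6 markings reached so far
depth 3: 17 markings reached so far
depth 4: 44 markings reached so far
depth 5: 100 markings reached so far
target is not among the 100 markings reachable within 5 steps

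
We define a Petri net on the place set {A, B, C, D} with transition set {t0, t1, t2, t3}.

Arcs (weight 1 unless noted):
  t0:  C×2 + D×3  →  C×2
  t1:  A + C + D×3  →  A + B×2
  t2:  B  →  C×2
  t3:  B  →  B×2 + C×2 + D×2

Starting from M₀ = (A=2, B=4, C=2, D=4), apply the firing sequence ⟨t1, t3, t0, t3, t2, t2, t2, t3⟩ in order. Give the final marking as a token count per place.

(A=2, B=6, C=13, D=4)

step 1: fire t1:  (A=2, B=4, C=2, D=4) → (A=2, B=6, C=1, D=1)
step 2: fire t3:  (A=2, B=6, C=1, D=1) → (A=2, B=7, C=3, D=3)
step 3: fire t0:  (A=2, B=7, C=3, D=3) → (A=2, B=7, C=3, D=0)
step 4: fire t3:  (A=2, B=7, C=3, D=0) → (A=2, B=8, C=5, D=2)
step 5: fire t2:  (A=2, B=8, C=5, D=2) → (A=2, B=7, C=7, D=2)
step 6: fire t2:  (A=2, B=7, C=7, D=2) → (A=2, B=6, C=9, D=2)
step 7: fire t2:  (A=2, B=6, C=9, D=2) → (A=2, B=5, C=11, D=2)
step 8: fire t3:  (A=2, B=5, C=11, D=2) → (A=2, B=6, C=13, D=4)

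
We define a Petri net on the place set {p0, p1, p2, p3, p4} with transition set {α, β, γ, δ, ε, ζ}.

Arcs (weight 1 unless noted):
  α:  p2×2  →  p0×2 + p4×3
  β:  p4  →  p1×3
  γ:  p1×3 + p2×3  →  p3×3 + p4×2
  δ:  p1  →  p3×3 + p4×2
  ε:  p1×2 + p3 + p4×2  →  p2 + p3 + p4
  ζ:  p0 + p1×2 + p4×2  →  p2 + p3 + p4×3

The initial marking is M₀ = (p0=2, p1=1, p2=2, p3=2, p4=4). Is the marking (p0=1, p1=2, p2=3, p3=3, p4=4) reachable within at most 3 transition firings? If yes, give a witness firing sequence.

YES — reachable via ⟨β, ζ⟩ (2 firings)

step 1: fire β:  (p0=2, p1=1, p2=2, p3=2, p4=4) → (p0=2, p1=4, p2=2, p3=2, p4=3)
step 2: fire ζ:  (p0=2, p1=4, p2=2, p3=2, p4=3) → (p0=1, p1=2, p2=3, p3=3, p4=4)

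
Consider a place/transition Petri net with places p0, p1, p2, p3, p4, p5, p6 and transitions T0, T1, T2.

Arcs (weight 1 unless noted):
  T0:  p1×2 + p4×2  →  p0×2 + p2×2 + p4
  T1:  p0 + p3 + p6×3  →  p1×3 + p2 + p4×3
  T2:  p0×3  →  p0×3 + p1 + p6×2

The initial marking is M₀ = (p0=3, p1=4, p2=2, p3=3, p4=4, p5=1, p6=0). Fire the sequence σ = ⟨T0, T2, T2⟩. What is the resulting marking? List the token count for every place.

(p0=5, p1=4, p2=4, p3=3, p4=3, p5=1, p6=4)

step 1: fire T0:  (p0=3, p1=4, p2=2, p3=3, p4=4, p5=1, p6=0) → (p0=5, p1=2, p2=4, p3=3, p4=3, p5=1, p6=0)
step 2: fire T2:  (p0=5, p1=2, p2=4, p3=3, p4=3, p5=1, p6=0) → (p0=5, p1=3, p2=4, p3=3, p4=3, p5=1, p6=2)
step 3: fire T2:  (p0=5, p1=3, p2=4, p3=3, p4=3, p5=1, p6=2) → (p0=5, p1=4, p2=4, p3=3, p4=3, p5=1, p6=4)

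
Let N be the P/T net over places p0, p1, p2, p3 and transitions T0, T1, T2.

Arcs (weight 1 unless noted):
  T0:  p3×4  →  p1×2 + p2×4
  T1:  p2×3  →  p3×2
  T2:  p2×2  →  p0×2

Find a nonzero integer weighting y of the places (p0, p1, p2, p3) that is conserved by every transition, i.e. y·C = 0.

y = (p0:2, p1:2, p2:2, p3:3)

Incidence matrix C (rows=places, cols=transitions):
       T0   T1   T2
   p0   0    0    2
   p1   2    0    0
   p2   4   -3   -2
   p3  -4    2    0

Candidate y = [2, 2, 2, 3]; check y·C column-wise:
  col T0: 2·0 + 2·2 + 2·4 + 3·-4 = 0
  col T1: 2·0 + 2·0 + 2·-3 + 3·2 = 0
  col T2: 2·2 + 2·0 + 2·-2 + 3·0 = 0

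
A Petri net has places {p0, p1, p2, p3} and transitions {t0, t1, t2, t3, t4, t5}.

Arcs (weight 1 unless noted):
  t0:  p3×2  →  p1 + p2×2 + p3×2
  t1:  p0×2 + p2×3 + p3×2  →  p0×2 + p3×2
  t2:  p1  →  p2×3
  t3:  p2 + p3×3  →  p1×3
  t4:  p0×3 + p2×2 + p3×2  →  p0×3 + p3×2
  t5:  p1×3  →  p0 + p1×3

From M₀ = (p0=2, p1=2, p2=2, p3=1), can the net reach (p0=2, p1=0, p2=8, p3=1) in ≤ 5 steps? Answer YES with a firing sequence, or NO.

YES — reachable via ⟨t2, t2⟩ (2 firings)

step 1: fire t2:  (p0=2, p1=2, p2=2, p3=1) → (p0=2, p1=1, p2=5, p3=1)
step 2: fire t2:  (p0=2, p1=1, p2=5, p3=1) → (p0=2, p1=0, p2=8, p3=1)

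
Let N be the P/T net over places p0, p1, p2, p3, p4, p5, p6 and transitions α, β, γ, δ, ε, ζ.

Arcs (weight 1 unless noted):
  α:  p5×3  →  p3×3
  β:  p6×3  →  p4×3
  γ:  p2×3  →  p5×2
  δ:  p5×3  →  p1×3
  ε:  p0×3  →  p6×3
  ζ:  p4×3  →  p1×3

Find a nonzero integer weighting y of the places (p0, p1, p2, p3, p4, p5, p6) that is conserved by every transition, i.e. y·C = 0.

y = (p0:3, p1:3, p2:2, p3:3, p4:3, p5:3, p6:3)

Incidence matrix C (rows=places, cols=transitions):
        α    β    γ    δ    ε    ζ
   p0   0    0    0    0   -3    0
   p1   0    0    0    3    0    3
   p2   0    0   -3    0    0    0
   p3   3    0    0    0    0    0
   p4   0    3    0    0    0   -3
   p5  -3    0    2   -3    0    0
   p6   0   -3    0    0    3    0

Candidate y = [3, 3, 2, 3, 3, 3, 3]; check y·C column-wise:
  col α: 3·0 + 3·0 + 2·0 + 3·3 + 3·0 + 3·-3 + 3·0 = 0
  col β: 3·0 + 3·0 + 2·0 + 3·0 + 3·3 + 3·0 + 3·-3 = 0
  col γ: 3·0 + 3·0 + 2·-3 + 3·0 + 3·0 + 3·2 + 3·0 = 0
  col δ: 3·0 + 3·3 + 2·0 + 3·0 + 3·0 + 3·-3 + 3·0 = 0
  col ε: 3·-3 + 3·0 + 2·0 + 3·0 + 3·0 + 3·0 + 3·3 = 0
  col ζ: 3·0 + 3·3 + 2·0 + 3·0 + 3·-3 + 3·0 + 3·0 = 0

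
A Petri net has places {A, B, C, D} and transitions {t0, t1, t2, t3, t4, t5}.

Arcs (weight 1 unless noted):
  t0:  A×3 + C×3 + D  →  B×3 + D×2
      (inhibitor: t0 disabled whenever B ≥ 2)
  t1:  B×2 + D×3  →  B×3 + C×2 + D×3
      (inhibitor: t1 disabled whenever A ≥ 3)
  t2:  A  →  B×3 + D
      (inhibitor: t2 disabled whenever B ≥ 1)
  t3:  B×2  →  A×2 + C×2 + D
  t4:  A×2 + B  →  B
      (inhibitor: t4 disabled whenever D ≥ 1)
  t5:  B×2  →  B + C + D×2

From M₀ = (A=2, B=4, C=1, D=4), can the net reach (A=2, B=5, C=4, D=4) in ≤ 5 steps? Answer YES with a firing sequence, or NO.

depth 0: 1 marking
depth 1: 4 markings reached so far
depth 2: 10 markings reached so far
depth 3: 21 markings reached so far
depth 4: 38 markings reached so far
depth 5: 63 markings reached so far
target is not among the 63 markings reachable within 5 steps

NO — not reachable within 5 firings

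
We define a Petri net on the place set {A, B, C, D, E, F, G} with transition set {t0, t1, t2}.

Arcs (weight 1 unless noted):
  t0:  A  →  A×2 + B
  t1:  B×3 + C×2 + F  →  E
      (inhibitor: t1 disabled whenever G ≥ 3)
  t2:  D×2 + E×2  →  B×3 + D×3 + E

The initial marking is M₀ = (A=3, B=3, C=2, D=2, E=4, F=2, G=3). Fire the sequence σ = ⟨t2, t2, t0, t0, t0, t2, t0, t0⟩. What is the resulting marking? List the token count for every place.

step 1: fire t2:  (A=3, B=3, C=2, D=2, E=4, F=2, G=3) → (A=3, B=6, C=2, D=3, E=3, F=2, G=3)
step 2: fire t2:  (A=3, B=6, C=2, D=3, E=3, F=2, G=3) → (A=3, B=9, C=2, D=4, E=2, F=2, G=3)
step 3: fire t0:  (A=3, B=9, C=2, D=4, E=2, F=2, G=3) → (A=4, B=10, C=2, D=4, E=2, F=2, G=3)
step 4: fire t0:  (A=4, B=10, C=2, D=4, E=2, F=2, G=3) → (A=5, B=11, C=2, D=4, E=2, F=2, G=3)
step 5: fire t0:  (A=5, B=11, C=2, D=4, E=2, F=2, G=3) → (A=6, B=12, C=2, D=4, E=2, F=2, G=3)
step 6: fire t2:  (A=6, B=12, C=2, D=4, E=2, F=2, G=3) → (A=6, B=15, C=2, D=5, E=1, F=2, G=3)
step 7: fire t0:  (A=6, B=15, C=2, D=5, E=1, F=2, G=3) → (A=7, B=16, C=2, D=5, E=1, F=2, G=3)
step 8: fire t0:  (A=7, B=16, C=2, D=5, E=1, F=2, G=3) → (A=8, B=17, C=2, D=5, E=1, F=2, G=3)

(A=8, B=17, C=2, D=5, E=1, F=2, G=3)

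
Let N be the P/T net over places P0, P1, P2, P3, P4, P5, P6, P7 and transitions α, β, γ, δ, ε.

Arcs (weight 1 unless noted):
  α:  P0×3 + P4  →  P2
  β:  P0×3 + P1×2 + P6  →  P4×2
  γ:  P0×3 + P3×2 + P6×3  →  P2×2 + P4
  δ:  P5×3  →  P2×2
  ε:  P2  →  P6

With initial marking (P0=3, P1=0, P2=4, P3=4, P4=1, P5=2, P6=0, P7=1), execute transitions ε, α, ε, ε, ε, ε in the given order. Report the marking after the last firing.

(P0=0, P1=0, P2=0, P3=4, P4=0, P5=2, P6=5, P7=1)

step 1: fire ε:  (P0=3, P1=0, P2=4, P3=4, P4=1, P5=2, P6=0, P7=1) → (P0=3, P1=0, P2=3, P3=4, P4=1, P5=2, P6=1, P7=1)
step 2: fire α:  (P0=3, P1=0, P2=3, P3=4, P4=1, P5=2, P6=1, P7=1) → (P0=0, P1=0, P2=4, P3=4, P4=0, P5=2, P6=1, P7=1)
step 3: fire ε:  (P0=0, P1=0, P2=4, P3=4, P4=0, P5=2, P6=1, P7=1) → (P0=0, P1=0, P2=3, P3=4, P4=0, P5=2, P6=2, P7=1)
step 4: fire ε:  (P0=0, P1=0, P2=3, P3=4, P4=0, P5=2, P6=2, P7=1) → (P0=0, P1=0, P2=2, P3=4, P4=0, P5=2, P6=3, P7=1)
step 5: fire ε:  (P0=0, P1=0, P2=2, P3=4, P4=0, P5=2, P6=3, P7=1) → (P0=0, P1=0, P2=1, P3=4, P4=0, P5=2, P6=4, P7=1)
step 6: fire ε:  (P0=0, P1=0, P2=1, P3=4, P4=0, P5=2, P6=4, P7=1) → (P0=0, P1=0, P2=0, P3=4, P4=0, P5=2, P6=5, P7=1)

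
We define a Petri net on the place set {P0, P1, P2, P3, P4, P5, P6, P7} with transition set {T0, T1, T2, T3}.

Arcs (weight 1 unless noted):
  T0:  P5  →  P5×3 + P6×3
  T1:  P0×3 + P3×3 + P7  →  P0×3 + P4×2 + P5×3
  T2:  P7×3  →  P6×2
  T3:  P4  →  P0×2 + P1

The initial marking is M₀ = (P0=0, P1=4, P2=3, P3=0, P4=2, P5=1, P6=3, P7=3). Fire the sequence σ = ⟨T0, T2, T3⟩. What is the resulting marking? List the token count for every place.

step 1: fire T0:  (P0=0, P1=4, P2=3, P3=0, P4=2, P5=1, P6=3, P7=3) → (P0=0, P1=4, P2=3, P3=0, P4=2, P5=3, P6=6, P7=3)
step 2: fire T2:  (P0=0, P1=4, P2=3, P3=0, P4=2, P5=3, P6=6, P7=3) → (P0=0, P1=4, P2=3, P3=0, P4=2, P5=3, P6=8, P7=0)
step 3: fire T3:  (P0=0, P1=4, P2=3, P3=0, P4=2, P5=3, P6=8, P7=0) → (P0=2, P1=5, P2=3, P3=0, P4=1, P5=3, P6=8, P7=0)

(P0=2, P1=5, P2=3, P3=0, P4=1, P5=3, P6=8, P7=0)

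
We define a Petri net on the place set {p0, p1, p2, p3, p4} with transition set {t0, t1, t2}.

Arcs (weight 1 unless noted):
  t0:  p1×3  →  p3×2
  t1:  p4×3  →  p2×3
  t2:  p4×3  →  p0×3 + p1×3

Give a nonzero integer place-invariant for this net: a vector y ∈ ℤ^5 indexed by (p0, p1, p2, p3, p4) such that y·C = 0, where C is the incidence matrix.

y = (p0:2, p1:-2, p2:0, p3:-3, p4:0)

Incidence matrix C (rows=places, cols=transitions):
       t0   t1   t2
   p0   0    0    3
   p1  -3    0    3
   p2   0    3    0
   p3   2    0    0
   p4   0   -3   -3

Candidate y = [2, -2, 0, -3, 0]; check y·C column-wise:
  col t0: 2·0 + -2·-3 + -3·2 = 0
  col t1: 2·0 + -2·0 + 0·3 + -3·0 + 0·-3 = 0
  col t2: 2·3 + -2·3 + -3·0 + 0·-3 = 0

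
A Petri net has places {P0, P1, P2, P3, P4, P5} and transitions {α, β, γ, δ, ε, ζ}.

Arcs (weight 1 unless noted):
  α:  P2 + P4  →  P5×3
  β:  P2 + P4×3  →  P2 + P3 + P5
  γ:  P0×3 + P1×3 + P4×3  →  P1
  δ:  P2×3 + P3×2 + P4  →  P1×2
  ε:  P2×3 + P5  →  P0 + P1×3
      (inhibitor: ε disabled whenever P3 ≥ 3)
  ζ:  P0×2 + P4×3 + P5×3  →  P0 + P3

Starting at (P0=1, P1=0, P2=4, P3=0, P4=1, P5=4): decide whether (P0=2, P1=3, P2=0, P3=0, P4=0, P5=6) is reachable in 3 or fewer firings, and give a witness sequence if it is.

step 1: fire α:  (P0=1, P1=0, P2=4, P3=0, P4=1, P5=4) → (P0=1, P1=0, P2=3, P3=0, P4=0, P5=7)
step 2: fire ε:  (P0=1, P1=0, P2=3, P3=0, P4=0, P5=7) → (P0=2, P1=3, P2=0, P3=0, P4=0, P5=6)

YES — reachable via ⟨α, ε⟩ (2 firings)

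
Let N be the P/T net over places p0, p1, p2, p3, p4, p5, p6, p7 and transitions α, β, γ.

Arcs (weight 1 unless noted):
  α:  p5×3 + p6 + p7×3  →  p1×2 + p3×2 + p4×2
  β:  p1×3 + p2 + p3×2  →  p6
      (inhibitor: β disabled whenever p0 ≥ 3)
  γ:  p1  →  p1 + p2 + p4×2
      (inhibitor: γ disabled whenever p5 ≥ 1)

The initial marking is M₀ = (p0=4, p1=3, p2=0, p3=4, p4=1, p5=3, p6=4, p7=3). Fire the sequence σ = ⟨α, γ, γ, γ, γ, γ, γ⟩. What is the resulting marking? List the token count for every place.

(p0=4, p1=5, p2=6, p3=6, p4=15, p5=0, p6=3, p7=0)

step 1: fire α:  (p0=4, p1=3, p2=0, p3=4, p4=1, p5=3, p6=4, p7=3) → (p0=4, p1=5, p2=0, p3=6, p4=3, p5=0, p6=3, p7=0)
step 2: fire γ:  (p0=4, p1=5, p2=0, p3=6, p4=3, p5=0, p6=3, p7=0) → (p0=4, p1=5, p2=1, p3=6, p4=5, p5=0, p6=3, p7=0)
step 3: fire γ:  (p0=4, p1=5, p2=1, p3=6, p4=5, p5=0, p6=3, p7=0) → (p0=4, p1=5, p2=2, p3=6, p4=7, p5=0, p6=3, p7=0)
step 4: fire γ:  (p0=4, p1=5, p2=2, p3=6, p4=7, p5=0, p6=3, p7=0) → (p0=4, p1=5, p2=3, p3=6, p4=9, p5=0, p6=3, p7=0)
step 5: fire γ:  (p0=4, p1=5, p2=3, p3=6, p4=9, p5=0, p6=3, p7=0) → (p0=4, p1=5, p2=4, p3=6, p4=11, p5=0, p6=3, p7=0)
step 6: fire γ:  (p0=4, p1=5, p2=4, p3=6, p4=11, p5=0, p6=3, p7=0) → (p0=4, p1=5, p2=5, p3=6, p4=13, p5=0, p6=3, p7=0)
step 7: fire γ:  (p0=4, p1=5, p2=5, p3=6, p4=13, p5=0, p6=3, p7=0) → (p0=4, p1=5, p2=6, p3=6, p4=15, p5=0, p6=3, p7=0)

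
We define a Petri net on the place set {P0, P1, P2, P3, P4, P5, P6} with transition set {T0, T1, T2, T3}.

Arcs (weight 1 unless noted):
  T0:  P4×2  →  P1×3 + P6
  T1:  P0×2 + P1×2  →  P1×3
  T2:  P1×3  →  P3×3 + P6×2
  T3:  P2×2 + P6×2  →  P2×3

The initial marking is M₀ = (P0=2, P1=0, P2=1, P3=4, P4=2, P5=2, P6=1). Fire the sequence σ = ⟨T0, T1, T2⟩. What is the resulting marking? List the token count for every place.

(P0=0, P1=1, P2=1, P3=7, P4=0, P5=2, P6=4)

step 1: fire T0:  (P0=2, P1=0, P2=1, P3=4, P4=2, P5=2, P6=1) → (P0=2, P1=3, P2=1, P3=4, P4=0, P5=2, P6=2)
step 2: fire T1:  (P0=2, P1=3, P2=1, P3=4, P4=0, P5=2, P6=2) → (P0=0, P1=4, P2=1, P3=4, P4=0, P5=2, P6=2)
step 3: fire T2:  (P0=0, P1=4, P2=1, P3=4, P4=0, P5=2, P6=2) → (P0=0, P1=1, P2=1, P3=7, P4=0, P5=2, P6=4)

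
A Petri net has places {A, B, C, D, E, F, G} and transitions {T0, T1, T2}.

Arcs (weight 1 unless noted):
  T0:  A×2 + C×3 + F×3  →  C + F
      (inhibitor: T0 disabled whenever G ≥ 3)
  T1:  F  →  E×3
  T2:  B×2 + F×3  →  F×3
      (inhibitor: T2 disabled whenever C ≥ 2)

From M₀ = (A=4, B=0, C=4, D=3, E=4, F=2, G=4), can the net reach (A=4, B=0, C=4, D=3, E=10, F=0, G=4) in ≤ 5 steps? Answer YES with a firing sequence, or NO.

YES — reachable via ⟨T1, T1⟩ (2 firings)

step 1: fire T1:  (A=4, B=0, C=4, D=3, E=4, F=2, G=4) → (A=4, B=0, C=4, D=3, E=7, F=1, G=4)
step 2: fire T1:  (A=4, B=0, C=4, D=3, E=7, F=1, G=4) → (A=4, B=0, C=4, D=3, E=10, F=0, G=4)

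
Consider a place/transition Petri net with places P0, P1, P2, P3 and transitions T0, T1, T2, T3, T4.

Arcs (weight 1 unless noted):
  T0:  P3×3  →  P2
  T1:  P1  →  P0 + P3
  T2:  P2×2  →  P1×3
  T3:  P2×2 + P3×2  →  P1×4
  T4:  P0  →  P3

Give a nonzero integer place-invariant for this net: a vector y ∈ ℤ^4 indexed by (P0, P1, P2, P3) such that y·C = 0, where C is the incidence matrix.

y = (P0:1, P1:2, P2:3, P3:1)

Incidence matrix C (rows=places, cols=transitions):
       T0   T1   T2   T3   T4
   P0   0    1    0    0   -1
   P1   0   -1    3    4    0
   P2   1    0   -2   -2    0
   P3  -3    1    0   -2    1

Candidate y = [1, 2, 3, 1]; check y·C column-wise:
  col T0: 1·0 + 2·0 + 3·1 + 1·-3 = 0
  col T1: 1·1 + 2·-1 + 3·0 + 1·1 = 0
  col T2: 1·0 + 2·3 + 3·-2 + 1·0 = 0
  col T3: 1·0 + 2·4 + 3·-2 + 1·-2 = 0
  col T4: 1·-1 + 2·0 + 3·0 + 1·1 = 0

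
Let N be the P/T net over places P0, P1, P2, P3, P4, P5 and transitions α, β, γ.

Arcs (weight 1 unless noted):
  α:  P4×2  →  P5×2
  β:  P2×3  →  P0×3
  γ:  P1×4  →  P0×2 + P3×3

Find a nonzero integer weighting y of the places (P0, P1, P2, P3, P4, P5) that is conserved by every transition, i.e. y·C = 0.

y = (P0:2, P1:1, P2:2, P3:0, P4:0, P5:0)

Incidence matrix C (rows=places, cols=transitions):
        α    β    γ
   P0   0    3    2
   P1   0    0   -4
   P2   0   -3    0
   P3   0    0    3
   P4  -2    0    0
   P5   2    0    0

Candidate y = [2, 1, 2, 0, 0, 0]; check y·C column-wise:
  col α: 2·0 + 1·0 + 2·0 + 0·-2 + 0·2 = 0
  col β: 2·3 + 1·0 + 2·-3 = 0
  col γ: 2·2 + 1·-4 + 2·0 + 0·3 = 0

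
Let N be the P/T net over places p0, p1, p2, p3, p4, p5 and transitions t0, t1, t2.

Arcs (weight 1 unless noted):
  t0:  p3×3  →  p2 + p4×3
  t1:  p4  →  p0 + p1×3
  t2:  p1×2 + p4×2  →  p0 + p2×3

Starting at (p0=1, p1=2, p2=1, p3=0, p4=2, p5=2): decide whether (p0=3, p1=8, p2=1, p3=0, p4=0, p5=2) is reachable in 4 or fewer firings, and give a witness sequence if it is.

step 1: fire t1:  (p0=1, p1=2, p2=1, p3=0, p4=2, p5=2) → (p0=2, p1=5, p2=1, p3=0, p4=1, p5=2)
step 2: fire t1:  (p0=2, p1=5, p2=1, p3=0, p4=1, p5=2) → (p0=3, p1=8, p2=1, p3=0, p4=0, p5=2)

YES — reachable via ⟨t1, t1⟩ (2 firings)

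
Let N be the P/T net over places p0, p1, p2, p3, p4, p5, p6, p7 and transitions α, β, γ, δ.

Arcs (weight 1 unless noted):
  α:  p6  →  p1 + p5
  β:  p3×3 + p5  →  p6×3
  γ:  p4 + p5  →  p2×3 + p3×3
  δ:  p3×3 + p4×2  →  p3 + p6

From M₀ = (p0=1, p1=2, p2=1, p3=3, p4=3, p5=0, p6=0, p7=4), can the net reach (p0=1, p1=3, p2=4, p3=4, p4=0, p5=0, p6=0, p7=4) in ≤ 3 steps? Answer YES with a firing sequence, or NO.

step 1: fire δ:  (p0=1, p1=2, p2=1, p3=3, p4=3, p5=0, p6=0, p7=4) → (p0=1, p1=2, p2=1, p3=1, p4=1, p5=0, p6=1, p7=4)
step 2: fire α:  (p0=1, p1=2, p2=1, p3=1, p4=1, p5=0, p6=1, p7=4) → (p0=1, p1=3, p2=1, p3=1, p4=1, p5=1, p6=0, p7=4)
step 3: fire γ:  (p0=1, p1=3, p2=1, p3=1, p4=1, p5=1, p6=0, p7=4) → (p0=1, p1=3, p2=4, p3=4, p4=0, p5=0, p6=0, p7=4)

YES — reachable via ⟨δ, α, γ⟩ (3 firings)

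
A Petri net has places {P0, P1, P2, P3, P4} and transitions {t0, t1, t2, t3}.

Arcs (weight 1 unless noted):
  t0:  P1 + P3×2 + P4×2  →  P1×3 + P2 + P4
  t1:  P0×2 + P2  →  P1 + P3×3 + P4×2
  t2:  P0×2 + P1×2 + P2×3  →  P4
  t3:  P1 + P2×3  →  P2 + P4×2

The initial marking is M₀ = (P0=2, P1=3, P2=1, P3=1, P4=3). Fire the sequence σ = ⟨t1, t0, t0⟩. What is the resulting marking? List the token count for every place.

step 1: fire t1:  (P0=2, P1=3, P2=1, P3=1, P4=3) → (P0=0, P1=4, P2=0, P3=4, P4=5)
step 2: fire t0:  (P0=0, P1=4, P2=0, P3=4, P4=5) → (P0=0, P1=6, P2=1, P3=2, P4=4)
step 3: fire t0:  (P0=0, P1=6, P2=1, P3=2, P4=4) → (P0=0, P1=8, P2=2, P3=0, P4=3)

(P0=0, P1=8, P2=2, P3=0, P4=3)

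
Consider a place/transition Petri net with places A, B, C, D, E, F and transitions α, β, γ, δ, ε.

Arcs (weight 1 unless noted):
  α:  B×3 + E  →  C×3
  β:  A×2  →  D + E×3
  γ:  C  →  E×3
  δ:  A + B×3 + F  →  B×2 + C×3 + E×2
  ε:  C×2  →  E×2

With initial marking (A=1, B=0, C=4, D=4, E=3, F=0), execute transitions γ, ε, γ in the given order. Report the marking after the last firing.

step 1: fire γ:  (A=1, B=0, C=4, D=4, E=3, F=0) → (A=1, B=0, C=3, D=4, E=6, F=0)
step 2: fire ε:  (A=1, B=0, C=3, D=4, E=6, F=0) → (A=1, B=0, C=1, D=4, E=8, F=0)
step 3: fire γ:  (A=1, B=0, C=1, D=4, E=8, F=0) → (A=1, B=0, C=0, D=4, E=11, F=0)

(A=1, B=0, C=0, D=4, E=11, F=0)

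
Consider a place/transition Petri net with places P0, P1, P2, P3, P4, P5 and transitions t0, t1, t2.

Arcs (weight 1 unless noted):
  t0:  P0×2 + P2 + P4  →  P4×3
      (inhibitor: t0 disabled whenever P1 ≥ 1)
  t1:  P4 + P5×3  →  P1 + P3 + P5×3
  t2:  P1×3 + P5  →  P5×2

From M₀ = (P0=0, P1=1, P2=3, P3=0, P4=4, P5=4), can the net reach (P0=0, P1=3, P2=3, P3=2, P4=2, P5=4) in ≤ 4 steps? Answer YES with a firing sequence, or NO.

YES — reachable via ⟨t1, t1⟩ (2 firings)

step 1: fire t1:  (P0=0, P1=1, P2=3, P3=0, P4=4, P5=4) → (P0=0, P1=2, P2=3, P3=1, P4=3, P5=4)
step 2: fire t1:  (P0=0, P1=2, P2=3, P3=1, P4=3, P5=4) → (P0=0, P1=3, P2=3, P3=2, P4=2, P5=4)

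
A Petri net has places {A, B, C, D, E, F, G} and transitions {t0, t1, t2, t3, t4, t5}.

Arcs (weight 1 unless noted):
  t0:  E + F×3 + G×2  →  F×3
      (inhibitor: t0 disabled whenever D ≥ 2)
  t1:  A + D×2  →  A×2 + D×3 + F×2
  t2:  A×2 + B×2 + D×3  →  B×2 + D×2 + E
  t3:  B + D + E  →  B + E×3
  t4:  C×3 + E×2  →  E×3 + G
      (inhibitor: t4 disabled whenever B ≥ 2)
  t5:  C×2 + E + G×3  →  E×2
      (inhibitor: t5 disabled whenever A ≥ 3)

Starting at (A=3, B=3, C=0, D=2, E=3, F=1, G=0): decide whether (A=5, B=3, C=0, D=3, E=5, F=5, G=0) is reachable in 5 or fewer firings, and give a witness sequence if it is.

YES — reachable via ⟨t1, t1, t3⟩ (3 firings)

step 1: fire t1:  (A=3, B=3, C=0, D=2, E=3, F=1, G=0) → (A=4, B=3, C=0, D=3, E=3, F=3, G=0)
step 2: fire t1:  (A=4, B=3, C=0, D=3, E=3, F=3, G=0) → (A=5, B=3, C=0, D=4, E=3, F=5, G=0)
step 3: fire t3:  (A=5, B=3, C=0, D=4, E=3, F=5, G=0) → (A=5, B=3, C=0, D=3, E=5, F=5, G=0)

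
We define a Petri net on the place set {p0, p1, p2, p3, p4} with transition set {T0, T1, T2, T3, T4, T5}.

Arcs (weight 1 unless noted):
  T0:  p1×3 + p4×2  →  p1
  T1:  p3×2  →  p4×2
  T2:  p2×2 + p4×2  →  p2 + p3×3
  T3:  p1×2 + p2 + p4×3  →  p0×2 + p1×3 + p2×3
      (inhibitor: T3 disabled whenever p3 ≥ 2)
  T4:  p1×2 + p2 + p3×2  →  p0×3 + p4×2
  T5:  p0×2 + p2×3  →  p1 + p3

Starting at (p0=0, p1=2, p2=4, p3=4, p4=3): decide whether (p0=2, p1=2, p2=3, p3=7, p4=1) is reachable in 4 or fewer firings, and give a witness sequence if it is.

depth 0: 1 marking
depth 1: 4 markings reached so far
depth 2: 9 markings reached so far
depth 3: 15 markings reached so far
depth 4: 23 markings reached so far
target is not among the 23 markings reachable within 4 steps

NO — not reachable within 4 firings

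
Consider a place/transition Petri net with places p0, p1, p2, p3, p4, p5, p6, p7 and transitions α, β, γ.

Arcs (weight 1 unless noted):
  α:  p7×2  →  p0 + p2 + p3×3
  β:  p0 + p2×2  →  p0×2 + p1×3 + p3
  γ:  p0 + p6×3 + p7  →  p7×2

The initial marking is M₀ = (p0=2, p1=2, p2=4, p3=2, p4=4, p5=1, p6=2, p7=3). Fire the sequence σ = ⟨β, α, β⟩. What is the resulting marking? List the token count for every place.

step 1: fire β:  (p0=2, p1=2, p2=4, p3=2, p4=4, p5=1, p6=2, p7=3) → (p0=3, p1=5, p2=2, p3=3, p4=4, p5=1, p6=2, p7=3)
step 2: fire α:  (p0=3, p1=5, p2=2, p3=3, p4=4, p5=1, p6=2, p7=3) → (p0=4, p1=5, p2=3, p3=6, p4=4, p5=1, p6=2, p7=1)
step 3: fire β:  (p0=4, p1=5, p2=3, p3=6, p4=4, p5=1, p6=2, p7=1) → (p0=5, p1=8, p2=1, p3=7, p4=4, p5=1, p6=2, p7=1)

(p0=5, p1=8, p2=1, p3=7, p4=4, p5=1, p6=2, p7=1)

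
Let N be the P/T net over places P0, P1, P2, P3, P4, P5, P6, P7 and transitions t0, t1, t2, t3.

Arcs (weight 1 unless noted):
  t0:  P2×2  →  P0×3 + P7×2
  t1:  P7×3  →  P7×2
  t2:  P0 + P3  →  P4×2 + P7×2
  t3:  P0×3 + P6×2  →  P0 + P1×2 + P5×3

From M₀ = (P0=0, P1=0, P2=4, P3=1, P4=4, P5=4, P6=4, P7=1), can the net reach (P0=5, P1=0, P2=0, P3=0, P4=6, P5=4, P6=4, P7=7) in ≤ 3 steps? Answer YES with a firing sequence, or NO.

YES — reachable via ⟨t0, t0, t2⟩ (3 firings)

step 1: fire t0:  (P0=0, P1=0, P2=4, P3=1, P4=4, P5=4, P6=4, P7=1) → (P0=3, P1=0, P2=2, P3=1, P4=4, P5=4, P6=4, P7=3)
step 2: fire t0:  (P0=3, P1=0, P2=2, P3=1, P4=4, P5=4, P6=4, P7=3) → (P0=6, P1=0, P2=0, P3=1, P4=4, P5=4, P6=4, P7=5)
step 3: fire t2:  (P0=6, P1=0, P2=0, P3=1, P4=4, P5=4, P6=4, P7=5) → (P0=5, P1=0, P2=0, P3=0, P4=6, P5=4, P6=4, P7=7)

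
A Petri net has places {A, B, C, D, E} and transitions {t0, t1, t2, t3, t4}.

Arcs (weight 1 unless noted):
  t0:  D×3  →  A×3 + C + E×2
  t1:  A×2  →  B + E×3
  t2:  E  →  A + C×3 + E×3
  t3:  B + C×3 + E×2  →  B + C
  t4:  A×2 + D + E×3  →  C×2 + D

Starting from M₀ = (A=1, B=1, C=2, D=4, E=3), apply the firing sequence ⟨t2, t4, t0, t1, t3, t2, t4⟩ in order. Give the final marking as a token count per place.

(A=0, B=2, C=11, D=1, E=4)

step 1: fire t2:  (A=1, B=1, C=2, D=4, E=3) → (A=2, B=1, C=5, D=4, E=5)
step 2: fire t4:  (A=2, B=1, C=5, D=4, E=5) → (A=0, B=1, C=7, D=4, E=2)
step 3: fire t0:  (A=0, B=1, C=7, D=4, E=2) → (A=3, B=1, C=8, D=1, E=4)
step 4: fire t1:  (A=3, B=1, C=8, D=1, E=4) → (A=1, B=2, C=8, D=1, E=7)
step 5: fire t3:  (A=1, B=2, C=8, D=1, E=7) → (A=1, B=2, C=6, D=1, E=5)
step 6: fire t2:  (A=1, B=2, C=6, D=1, E=5) → (A=2, B=2, C=9, D=1, E=7)
step 7: fire t4:  (A=2, B=2, C=9, D=1, E=7) → (A=0, B=2, C=11, D=1, E=4)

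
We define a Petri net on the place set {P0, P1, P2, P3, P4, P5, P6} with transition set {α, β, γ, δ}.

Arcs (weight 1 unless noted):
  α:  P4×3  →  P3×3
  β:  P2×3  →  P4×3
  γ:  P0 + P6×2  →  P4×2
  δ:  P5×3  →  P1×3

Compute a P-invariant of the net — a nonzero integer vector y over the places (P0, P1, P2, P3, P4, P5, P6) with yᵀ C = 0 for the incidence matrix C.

Incidence matrix C (rows=places, cols=transitions):
        α    β    γ    δ
   P0   0    0   -1    0
   P1   0    0    0    3
   P2   0   -3    0    0
   P3   3    0    0    0
   P4  -3    3    2    0
   P5   0    0    0   -3
   P6   0    0   -2    0

Candidate y = [2, 0, 1, 1, 1, 0, 0]; check y·C column-wise:
  col α: 2·0 + 1·0 + 1·3 + 1·-3 = 0
  col β: 2·0 + 1·-3 + 1·0 + 1·3 = 0
  col γ: 2·-1 + 1·0 + 1·0 + 1·2 + 0·-2 = 0
  col δ: 2·0 + 0·3 + 1·0 + 1·0 + 1·0 + 0·-3 = 0

y = (P0:2, P1:0, P2:1, P3:1, P4:1, P5:0, P6:0)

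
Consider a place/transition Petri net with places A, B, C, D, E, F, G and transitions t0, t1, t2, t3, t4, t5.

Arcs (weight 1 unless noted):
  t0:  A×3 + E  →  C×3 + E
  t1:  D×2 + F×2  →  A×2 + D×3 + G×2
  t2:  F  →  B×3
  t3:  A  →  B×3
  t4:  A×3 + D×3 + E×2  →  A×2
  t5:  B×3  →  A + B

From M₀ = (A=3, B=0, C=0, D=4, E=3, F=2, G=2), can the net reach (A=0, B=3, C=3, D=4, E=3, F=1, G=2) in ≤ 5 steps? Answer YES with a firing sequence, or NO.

step 1: fire t0:  (A=3, B=0, C=0, D=4, E=3, F=2, G=2) → (A=0, B=0, C=3, D=4, E=3, F=2, G=2)
step 2: fire t2:  (A=0, B=0, C=3, D=4, E=3, F=2, G=2) → (A=0, B=3, C=3, D=4, E=3, F=1, G=2)

YES — reachable via ⟨t0, t2⟩ (2 firings)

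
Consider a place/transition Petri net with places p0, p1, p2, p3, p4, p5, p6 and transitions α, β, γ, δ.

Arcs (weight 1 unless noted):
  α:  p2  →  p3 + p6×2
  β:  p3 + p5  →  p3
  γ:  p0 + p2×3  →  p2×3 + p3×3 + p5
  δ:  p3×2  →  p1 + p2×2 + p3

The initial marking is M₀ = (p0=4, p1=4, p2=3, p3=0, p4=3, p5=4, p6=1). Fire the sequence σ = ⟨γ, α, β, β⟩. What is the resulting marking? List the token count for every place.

step 1: fire γ:  (p0=4, p1=4, p2=3, p3=0, p4=3, p5=4, p6=1) → (p0=3, p1=4, p2=3, p3=3, p4=3, p5=5, p6=1)
step 2: fire α:  (p0=3, p1=4, p2=3, p3=3, p4=3, p5=5, p6=1) → (p0=3, p1=4, p2=2, p3=4, p4=3, p5=5, p6=3)
step 3: fire β:  (p0=3, p1=4, p2=2, p3=4, p4=3, p5=5, p6=3) → (p0=3, p1=4, p2=2, p3=4, p4=3, p5=4, p6=3)
step 4: fire β:  (p0=3, p1=4, p2=2, p3=4, p4=3, p5=4, p6=3) → (p0=3, p1=4, p2=2, p3=4, p4=3, p5=3, p6=3)

(p0=3, p1=4, p2=2, p3=4, p4=3, p5=3, p6=3)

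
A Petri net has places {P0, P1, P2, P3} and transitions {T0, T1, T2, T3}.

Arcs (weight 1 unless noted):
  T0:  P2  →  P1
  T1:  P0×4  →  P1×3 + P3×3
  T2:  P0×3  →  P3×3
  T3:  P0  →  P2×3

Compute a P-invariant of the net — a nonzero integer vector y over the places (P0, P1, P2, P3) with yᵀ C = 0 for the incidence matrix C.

Incidence matrix C (rows=places, cols=transitions):
       T0   T1   T2   T3
   P0   0   -4   -3   -1
   P1   1    3    0    0
   P2  -1    0    0    3
   P3   0    3    3    0

Candidate y = [3, 1, 1, 3]; check y·C column-wise:
  col T0: 3·0 + 1·1 + 1·-1 + 3·0 = 0
  col T1: 3·-4 + 1·3 + 1·0 + 3·3 = 0
  col T2: 3·-3 + 1·0 + 1·0 + 3·3 = 0
  col T3: 3·-1 + 1·0 + 1·3 + 3·0 = 0

y = (P0:3, P1:1, P2:1, P3:3)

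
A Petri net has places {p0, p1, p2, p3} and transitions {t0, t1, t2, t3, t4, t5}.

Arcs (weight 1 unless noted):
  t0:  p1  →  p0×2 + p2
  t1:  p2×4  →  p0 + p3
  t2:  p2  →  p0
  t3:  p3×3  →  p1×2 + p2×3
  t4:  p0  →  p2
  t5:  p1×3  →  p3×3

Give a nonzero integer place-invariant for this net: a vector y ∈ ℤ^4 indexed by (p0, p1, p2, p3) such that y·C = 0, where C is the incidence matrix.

y = (p0:1, p1:3, p2:1, p3:3)

Incidence matrix C (rows=places, cols=transitions):
       t0   t1   t2   t3   t4   t5
   p0   2    1    1    0   -1    0
   p1  -1    0    0    2    0   -3
   p2   1   -4   -1    3    1    0
   p3   0    1    0   -3    0    3

Candidate y = [1, 3, 1, 3]; check y·C column-wise:
  col t0: 1·2 + 3·-1 + 1·1 + 3·0 = 0
  col t1: 1·1 + 3·0 + 1·-4 + 3·1 = 0
  col t2: 1·1 + 3·0 + 1·-1 + 3·0 = 0
  col t3: 1·0 + 3·2 + 1·3 + 3·-3 = 0
  col t4: 1·-1 + 3·0 + 1·1 + 3·0 = 0
  col t5: 1·0 + 3·-3 + 1·0 + 3·3 = 0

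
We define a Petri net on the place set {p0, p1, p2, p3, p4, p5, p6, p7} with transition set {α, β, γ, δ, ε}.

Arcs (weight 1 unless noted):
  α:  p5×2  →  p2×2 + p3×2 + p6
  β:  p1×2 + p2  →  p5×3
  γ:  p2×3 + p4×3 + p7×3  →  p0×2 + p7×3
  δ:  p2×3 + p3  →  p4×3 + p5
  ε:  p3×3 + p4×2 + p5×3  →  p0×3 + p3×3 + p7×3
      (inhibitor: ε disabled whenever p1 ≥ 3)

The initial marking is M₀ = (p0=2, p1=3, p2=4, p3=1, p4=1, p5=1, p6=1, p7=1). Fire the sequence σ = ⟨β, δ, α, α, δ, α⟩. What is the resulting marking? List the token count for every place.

(p0=2, p1=1, p2=3, p3=5, p4=7, p5=0, p6=4, p7=1)

step 1: fire β:  (p0=2, p1=3, p2=4, p3=1, p4=1, p5=1, p6=1, p7=1) → (p0=2, p1=1, p2=3, p3=1, p4=1, p5=4, p6=1, p7=1)
step 2: fire δ:  (p0=2, p1=1, p2=3, p3=1, p4=1, p5=4, p6=1, p7=1) → (p0=2, p1=1, p2=0, p3=0, p4=4, p5=5, p6=1, p7=1)
step 3: fire α:  (p0=2, p1=1, p2=0, p3=0, p4=4, p5=5, p6=1, p7=1) → (p0=2, p1=1, p2=2, p3=2, p4=4, p5=3, p6=2, p7=1)
step 4: fire α:  (p0=2, p1=1, p2=2, p3=2, p4=4, p5=3, p6=2, p7=1) → (p0=2, p1=1, p2=4, p3=4, p4=4, p5=1, p6=3, p7=1)
step 5: fire δ:  (p0=2, p1=1, p2=4, p3=4, p4=4, p5=1, p6=3, p7=1) → (p0=2, p1=1, p2=1, p3=3, p4=7, p5=2, p6=3, p7=1)
step 6: fire α:  (p0=2, p1=1, p2=1, p3=3, p4=7, p5=2, p6=3, p7=1) → (p0=2, p1=1, p2=3, p3=5, p4=7, p5=0, p6=4, p7=1)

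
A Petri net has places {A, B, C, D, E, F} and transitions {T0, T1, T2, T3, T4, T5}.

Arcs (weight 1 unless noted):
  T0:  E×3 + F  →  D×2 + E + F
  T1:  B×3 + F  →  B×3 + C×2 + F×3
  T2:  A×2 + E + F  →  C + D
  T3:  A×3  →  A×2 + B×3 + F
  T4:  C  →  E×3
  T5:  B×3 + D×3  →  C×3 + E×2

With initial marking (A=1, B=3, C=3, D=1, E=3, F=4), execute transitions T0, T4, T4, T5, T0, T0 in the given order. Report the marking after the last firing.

step 1: fire T0:  (A=1, B=3, C=3, D=1, E=3, F=4) → (A=1, B=3, C=3, D=3, E=1, F=4)
step 2: fire T4:  (A=1, B=3, C=3, D=3, E=1, F=4) → (A=1, B=3, C=2, D=3, E=4, F=4)
step 3: fire T4:  (A=1, B=3, C=2, D=3, E=4, F=4) → (A=1, B=3, C=1, D=3, E=7, F=4)
step 4: fire T5:  (A=1, B=3, C=1, D=3, E=7, F=4) → (A=1, B=0, C=4, D=0, E=9, F=4)
step 5: fire T0:  (A=1, B=0, C=4, D=0, E=9, F=4) → (A=1, B=0, C=4, D=2, E=7, F=4)
step 6: fire T0:  (A=1, B=0, C=4, D=2, E=7, F=4) → (A=1, B=0, C=4, D=4, E=5, F=4)

(A=1, B=0, C=4, D=4, E=5, F=4)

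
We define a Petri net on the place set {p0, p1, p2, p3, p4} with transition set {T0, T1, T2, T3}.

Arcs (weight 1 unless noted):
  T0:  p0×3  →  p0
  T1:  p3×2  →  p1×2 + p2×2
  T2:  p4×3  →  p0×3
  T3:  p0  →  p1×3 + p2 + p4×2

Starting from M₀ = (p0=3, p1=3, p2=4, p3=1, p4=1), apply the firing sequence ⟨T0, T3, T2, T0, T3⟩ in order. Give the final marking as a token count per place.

step 1: fire T0:  (p0=3, p1=3, p2=4, p3=1, p4=1) → (p0=1, p1=3, p2=4, p3=1, p4=1)
step 2: fire T3:  (p0=1, p1=3, p2=4, p3=1, p4=1) → (p0=0, p1=6, p2=5, p3=1, p4=3)
step 3: fire T2:  (p0=0, p1=6, p2=5, p3=1, p4=3) → (p0=3, p1=6, p2=5, p3=1, p4=0)
step 4: fire T0:  (p0=3, p1=6, p2=5, p3=1, p4=0) → (p0=1, p1=6, p2=5, p3=1, p4=0)
step 5: fire T3:  (p0=1, p1=6, p2=5, p3=1, p4=0) → (p0=0, p1=9, p2=6, p3=1, p4=2)

(p0=0, p1=9, p2=6, p3=1, p4=2)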